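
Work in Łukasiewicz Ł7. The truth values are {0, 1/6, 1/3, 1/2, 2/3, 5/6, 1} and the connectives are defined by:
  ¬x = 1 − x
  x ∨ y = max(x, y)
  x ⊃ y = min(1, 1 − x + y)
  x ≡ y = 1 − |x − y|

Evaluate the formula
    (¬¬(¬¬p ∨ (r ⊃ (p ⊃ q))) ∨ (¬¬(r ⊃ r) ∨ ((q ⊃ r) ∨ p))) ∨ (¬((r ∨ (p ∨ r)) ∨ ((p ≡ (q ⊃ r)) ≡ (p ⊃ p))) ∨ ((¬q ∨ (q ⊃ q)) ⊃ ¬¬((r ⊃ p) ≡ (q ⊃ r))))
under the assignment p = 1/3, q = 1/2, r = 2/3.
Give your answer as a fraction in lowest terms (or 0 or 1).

¬p = ¬1/3 = 2/3
¬¬p = ¬2/3 = 1/3
p ⊃ q = 1/3 ⊃ 1/2 = 1
r ⊃ (p ⊃ q) = 2/3 ⊃ 1 = 1
¬¬p ∨ (r ⊃ (p ⊃ q)) = 1/3 ∨ 1 = 1
¬(¬¬p ∨ (r ⊃ (p ⊃ q))) = ¬1 = 0
¬¬(¬¬p ∨ (r ⊃ (p ⊃ q))) = ¬0 = 1
r ⊃ r = 2/3 ⊃ 2/3 = 1
¬(r ⊃ r) = ¬1 = 0
¬¬(r ⊃ r) = ¬0 = 1
q ⊃ r = 1/2 ⊃ 2/3 = 1
(q ⊃ r) ∨ p = 1 ∨ 1/3 = 1
¬¬(r ⊃ r) ∨ ((q ⊃ r) ∨ p) = 1 ∨ 1 = 1
¬¬(¬¬p ∨ (r ⊃ (p ⊃ q))) ∨ (¬¬(r ⊃ r) ∨ ((q ⊃ r) ∨ p)) = 1 ∨ 1 = 1
p ∨ r = 1/3 ∨ 2/3 = 2/3
r ∨ (p ∨ r) = 2/3 ∨ 2/3 = 2/3
q ⊃ r = 1/2 ⊃ 2/3 = 1
p ≡ (q ⊃ r) = 1/3 ≡ 1 = 1/3
p ⊃ p = 1/3 ⊃ 1/3 = 1
(p ≡ (q ⊃ r)) ≡ (p ⊃ p) = 1/3 ≡ 1 = 1/3
(r ∨ (p ∨ r)) ∨ ((p ≡ (q ⊃ r)) ≡ (p ⊃ p)) = 2/3 ∨ 1/3 = 2/3
¬((r ∨ (p ∨ r)) ∨ ((p ≡ (q ⊃ r)) ≡ (p ⊃ p))) = ¬2/3 = 1/3
¬q = ¬1/2 = 1/2
q ⊃ q = 1/2 ⊃ 1/2 = 1
¬q ∨ (q ⊃ q) = 1/2 ∨ 1 = 1
r ⊃ p = 2/3 ⊃ 1/3 = 2/3
q ⊃ r = 1/2 ⊃ 2/3 = 1
(r ⊃ p) ≡ (q ⊃ r) = 2/3 ≡ 1 = 2/3
¬((r ⊃ p) ≡ (q ⊃ r)) = ¬2/3 = 1/3
¬¬((r ⊃ p) ≡ (q ⊃ r)) = ¬1/3 = 2/3
(¬q ∨ (q ⊃ q)) ⊃ ¬¬((r ⊃ p) ≡ (q ⊃ r)) = 1 ⊃ 2/3 = 2/3
¬((r ∨ (p ∨ r)) ∨ ((p ≡ (q ⊃ r)) ≡ (p ⊃ p))) ∨ ((¬q ∨ (q ⊃ q)) ⊃ ¬¬((r ⊃ p) ≡ (q ⊃ r))) = 1/3 ∨ 2/3 = 2/3
(¬¬(¬¬p ∨ (r ⊃ (p ⊃ q))) ∨ (¬¬(r ⊃ r) ∨ ((q ⊃ r) ∨ p))) ∨ (¬((r ∨ (p ∨ r)) ∨ ((p ≡ (q ⊃ r)) ≡ (p ⊃ p))) ∨ ((¬q ∨ (q ⊃ q)) ⊃ ¬¬((r ⊃ p) ≡ (q ⊃ r)))) = 1 ∨ 2/3 = 1

1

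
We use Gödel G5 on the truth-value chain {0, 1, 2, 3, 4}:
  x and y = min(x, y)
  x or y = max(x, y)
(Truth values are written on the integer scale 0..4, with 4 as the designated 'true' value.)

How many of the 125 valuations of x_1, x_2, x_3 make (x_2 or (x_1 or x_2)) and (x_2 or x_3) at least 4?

value 4: 29 assignments (counts)
value 3: 33 assignments
value 2: 31 assignments
value 1: 23 assignments
value 0: 9 assignments
So 29 of the 125 assignments meet the threshold.

29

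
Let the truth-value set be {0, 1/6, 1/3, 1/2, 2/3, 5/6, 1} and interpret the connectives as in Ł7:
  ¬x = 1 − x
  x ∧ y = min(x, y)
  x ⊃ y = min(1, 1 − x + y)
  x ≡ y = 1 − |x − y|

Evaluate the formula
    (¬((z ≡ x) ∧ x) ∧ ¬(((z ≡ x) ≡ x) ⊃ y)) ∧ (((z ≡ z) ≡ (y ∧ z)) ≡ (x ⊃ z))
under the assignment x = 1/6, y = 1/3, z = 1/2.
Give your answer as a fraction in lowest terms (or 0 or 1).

z ≡ x = 1/2 ≡ 1/6 = 2/3
(z ≡ x) ∧ x = 2/3 ∧ 1/6 = 1/6
¬((z ≡ x) ∧ x) = ¬1/6 = 5/6
z ≡ x = 1/2 ≡ 1/6 = 2/3
(z ≡ x) ≡ x = 2/3 ≡ 1/6 = 1/2
((z ≡ x) ≡ x) ⊃ y = 1/2 ⊃ 1/3 = 5/6
¬(((z ≡ x) ≡ x) ⊃ y) = ¬5/6 = 1/6
¬((z ≡ x) ∧ x) ∧ ¬(((z ≡ x) ≡ x) ⊃ y) = 5/6 ∧ 1/6 = 1/6
z ≡ z = 1/2 ≡ 1/2 = 1
y ∧ z = 1/3 ∧ 1/2 = 1/3
(z ≡ z) ≡ (y ∧ z) = 1 ≡ 1/3 = 1/3
x ⊃ z = 1/6 ⊃ 1/2 = 1
((z ≡ z) ≡ (y ∧ z)) ≡ (x ⊃ z) = 1/3 ≡ 1 = 1/3
(¬((z ≡ x) ∧ x) ∧ ¬(((z ≡ x) ≡ x) ⊃ y)) ∧ (((z ≡ z) ≡ (y ∧ z)) ≡ (x ⊃ z)) = 1/6 ∧ 1/3 = 1/6

1/6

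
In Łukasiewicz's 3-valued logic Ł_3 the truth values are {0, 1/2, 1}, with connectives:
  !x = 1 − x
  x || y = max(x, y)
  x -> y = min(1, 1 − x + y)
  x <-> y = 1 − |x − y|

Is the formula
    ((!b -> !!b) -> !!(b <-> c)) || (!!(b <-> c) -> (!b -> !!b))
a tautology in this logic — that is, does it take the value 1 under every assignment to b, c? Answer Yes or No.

Yes

b = 0, c = 0 ↦ 1
b = 0, c = 1/2 ↦ 1
b = 0, c = 1 ↦ 1
b = 1/2, c = 0 ↦ 1
b = 1/2, c = 1/2 ↦ 1
b = 1/2, c = 1 ↦ 1
b = 1, c = 0 ↦ 1
b = 1, c = 1/2 ↦ 1
b = 1, c = 1 ↦ 1
Every assignment gives a value ≥ 1.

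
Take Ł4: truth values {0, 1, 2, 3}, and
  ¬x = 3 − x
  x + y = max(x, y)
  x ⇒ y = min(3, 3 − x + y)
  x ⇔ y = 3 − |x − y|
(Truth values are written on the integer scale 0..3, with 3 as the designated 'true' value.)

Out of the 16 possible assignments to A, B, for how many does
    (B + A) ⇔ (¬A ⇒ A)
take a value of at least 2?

A = 0, B = 0 ↦ 3  ≥
A = 0, B = 1 ↦ 2  ≥
A = 0, B = 2 ↦ 1  <
A = 0, B = 3 ↦ 0  <
A = 1, B = 0 ↦ 2  ≥
A = 1, B = 1 ↦ 2  ≥
A = 1, B = 2 ↦ 3  ≥
A = 1, B = 3 ↦ 2  ≥
A = 2, B = 0 ↦ 2  ≥
A = 2, B = 1 ↦ 2  ≥
A = 2, B = 2 ↦ 2  ≥
A = 2, B = 3 ↦ 3  ≥
A = 3, B = 0 ↦ 3  ≥
A = 3, B = 1 ↦ 3  ≥
A = 3, B = 2 ↦ 3  ≥
A = 3, B = 3 ↦ 3  ≥
So 14 of the 16 assignments meet the threshold.

14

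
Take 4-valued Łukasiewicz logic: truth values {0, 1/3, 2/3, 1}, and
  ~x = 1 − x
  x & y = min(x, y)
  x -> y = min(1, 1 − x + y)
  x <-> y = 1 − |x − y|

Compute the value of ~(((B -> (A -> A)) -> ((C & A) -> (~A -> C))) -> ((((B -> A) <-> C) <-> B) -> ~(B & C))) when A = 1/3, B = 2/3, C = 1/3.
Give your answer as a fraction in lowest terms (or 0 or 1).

A -> A = 1/3 -> 1/3 = 1
B -> (A -> A) = 2/3 -> 1 = 1
C & A = 1/3 & 1/3 = 1/3
~A = ~1/3 = 2/3
~A -> C = 2/3 -> 1/3 = 2/3
(C & A) -> (~A -> C) = 1/3 -> 2/3 = 1
(B -> (A -> A)) -> ((C & A) -> (~A -> C)) = 1 -> 1 = 1
B -> A = 2/3 -> 1/3 = 2/3
(B -> A) <-> C = 2/3 <-> 1/3 = 2/3
((B -> A) <-> C) <-> B = 2/3 <-> 2/3 = 1
B & C = 2/3 & 1/3 = 1/3
~(B & C) = ~1/3 = 2/3
(((B -> A) <-> C) <-> B) -> ~(B & C) = 1 -> 2/3 = 2/3
((B -> (A -> A)) -> ((C & A) -> (~A -> C))) -> ((((B -> A) <-> C) <-> B) -> ~(B & C)) = 1 -> 2/3 = 2/3
~(((B -> (A -> A)) -> ((C & A) -> (~A -> C))) -> ((((B -> A) <-> C) <-> B) -> ~(B & C))) = ~2/3 = 1/3

1/3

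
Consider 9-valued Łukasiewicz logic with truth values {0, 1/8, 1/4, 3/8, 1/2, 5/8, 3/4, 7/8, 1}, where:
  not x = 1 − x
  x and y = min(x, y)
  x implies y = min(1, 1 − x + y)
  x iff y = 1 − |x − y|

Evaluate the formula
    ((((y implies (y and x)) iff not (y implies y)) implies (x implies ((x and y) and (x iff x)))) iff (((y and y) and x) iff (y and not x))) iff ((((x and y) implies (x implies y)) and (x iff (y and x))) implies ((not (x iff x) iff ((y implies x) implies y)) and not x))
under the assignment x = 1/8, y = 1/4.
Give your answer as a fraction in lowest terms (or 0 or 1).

y and x = 1/4 and 1/8 = 1/8
y implies (y and x) = 1/4 implies 1/8 = 7/8
y implies y = 1/4 implies 1/4 = 1
not (y implies y) = not 1 = 0
(y implies (y and x)) iff not (y implies y) = 7/8 iff 0 = 1/8
x and y = 1/8 and 1/4 = 1/8
x iff x = 1/8 iff 1/8 = 1
(x and y) and (x iff x) = 1/8 and 1 = 1/8
x implies ((x and y) and (x iff x)) = 1/8 implies 1/8 = 1
((y implies (y and x)) iff not (y implies y)) implies (x implies ((x and y) and (x iff x))) = 1/8 implies 1 = 1
y and y = 1/4 and 1/4 = 1/4
(y and y) and x = 1/4 and 1/8 = 1/8
not x = not 1/8 = 7/8
y and not x = 1/4 and 7/8 = 1/4
((y and y) and x) iff (y and not x) = 1/8 iff 1/4 = 7/8
(((y implies (y and x)) iff not (y implies y)) implies (x implies ((x and y) and (x iff x)))) iff (((y and y) and x) iff (y and not x)) = 1 iff 7/8 = 7/8
x and y = 1/8 and 1/4 = 1/8
x implies y = 1/8 implies 1/4 = 1
(x and y) implies (x implies y) = 1/8 implies 1 = 1
y and x = 1/4 and 1/8 = 1/8
x iff (y and x) = 1/8 iff 1/8 = 1
((x and y) implies (x implies y)) and (x iff (y and x)) = 1 and 1 = 1
x iff x = 1/8 iff 1/8 = 1
not (x iff x) = not 1 = 0
y implies x = 1/4 implies 1/8 = 7/8
(y implies x) implies y = 7/8 implies 1/4 = 3/8
not (x iff x) iff ((y implies x) implies y) = 0 iff 3/8 = 5/8
not x = not 1/8 = 7/8
(not (x iff x) iff ((y implies x) implies y)) and not x = 5/8 and 7/8 = 5/8
(((x and y) implies (x implies y)) and (x iff (y and x))) implies ((not (x iff x) iff ((y implies x) implies y)) and not x) = 1 implies 5/8 = 5/8
((((y implies (y and x)) iff not (y implies y)) implies (x implies ((x and y) and (x iff x)))) iff (((y and y) and x) iff (y and not x))) iff ((((x and y) implies (x implies y)) and (x iff (y and x))) implies ((not (x iff x) iff ((y implies x) implies y)) and not x)) = 7/8 iff 5/8 = 3/4

3/4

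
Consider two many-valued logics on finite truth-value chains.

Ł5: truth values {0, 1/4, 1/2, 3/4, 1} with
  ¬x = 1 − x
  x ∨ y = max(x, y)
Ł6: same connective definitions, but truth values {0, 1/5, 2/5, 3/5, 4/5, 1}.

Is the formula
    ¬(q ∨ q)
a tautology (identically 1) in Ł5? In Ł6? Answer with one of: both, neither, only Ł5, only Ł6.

In Ł5: at q = 1/4 the value is 3/4 — not a tautology.
In Ł6: at q = 1/5 the value is 4/5 — not a tautology.

neither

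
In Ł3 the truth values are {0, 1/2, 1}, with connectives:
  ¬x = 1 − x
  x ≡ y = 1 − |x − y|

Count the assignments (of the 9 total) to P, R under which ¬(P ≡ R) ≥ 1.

P = 0, R = 0 ↦ 0  <
P = 0, R = 1/2 ↦ 1/2  <
P = 0, R = 1 ↦ 1  ≥
P = 1/2, R = 0 ↦ 1/2  <
P = 1/2, R = 1/2 ↦ 0  <
P = 1/2, R = 1 ↦ 1/2  <
P = 1, R = 0 ↦ 1  ≥
P = 1, R = 1/2 ↦ 1/2  <
P = 1, R = 1 ↦ 0  <
So 2 of the 9 assignments meet the threshold.

2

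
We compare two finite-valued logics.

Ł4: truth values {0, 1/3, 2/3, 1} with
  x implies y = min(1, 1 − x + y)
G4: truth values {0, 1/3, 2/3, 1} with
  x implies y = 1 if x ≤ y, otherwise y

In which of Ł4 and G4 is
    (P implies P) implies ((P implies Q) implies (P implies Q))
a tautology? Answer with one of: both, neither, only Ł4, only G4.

In Ł4: every assignment gives 1 — tautology.
In G4: every assignment gives 1 — tautology.

both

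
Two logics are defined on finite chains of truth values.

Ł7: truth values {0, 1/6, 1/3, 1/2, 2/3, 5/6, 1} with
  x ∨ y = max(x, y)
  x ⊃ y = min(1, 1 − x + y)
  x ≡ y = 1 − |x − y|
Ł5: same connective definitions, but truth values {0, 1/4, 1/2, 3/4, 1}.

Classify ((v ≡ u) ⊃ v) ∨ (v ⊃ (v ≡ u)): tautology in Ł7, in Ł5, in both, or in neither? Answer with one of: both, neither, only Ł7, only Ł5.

In Ł7: every assignment gives 1 — tautology.
In Ł5: every assignment gives 1 — tautology.

both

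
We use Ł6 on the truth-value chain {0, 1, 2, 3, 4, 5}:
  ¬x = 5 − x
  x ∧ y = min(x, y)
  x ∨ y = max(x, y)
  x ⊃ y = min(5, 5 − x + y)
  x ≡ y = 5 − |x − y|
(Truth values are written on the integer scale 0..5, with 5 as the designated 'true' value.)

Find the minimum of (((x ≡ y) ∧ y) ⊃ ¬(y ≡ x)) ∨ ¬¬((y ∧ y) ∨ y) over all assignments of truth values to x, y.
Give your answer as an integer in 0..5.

Take x = 2, y = 2:
x ≡ y = 2 ≡ 2 = 5
(x ≡ y) ∧ y = 5 ∧ 2 = 2
y ≡ x = 2 ≡ 2 = 5
¬(y ≡ x) = ¬5 = 0
((x ≡ y) ∧ y) ⊃ ¬(y ≡ x) = 2 ⊃ 0 = 3
y ∧ y = 2 ∧ 2 = 2
(y ∧ y) ∨ y = 2 ∨ 2 = 2
¬((y ∧ y) ∨ y) = ¬2 = 3
¬¬((y ∧ y) ∨ y) = ¬3 = 2
(((x ≡ y) ∧ y) ⊃ ¬(y ≡ x)) ∨ ¬¬((y ∧ y) ∨ y) = 3 ∨ 2 = 3
No assignment yields a value below 3, so this is the minimum.

3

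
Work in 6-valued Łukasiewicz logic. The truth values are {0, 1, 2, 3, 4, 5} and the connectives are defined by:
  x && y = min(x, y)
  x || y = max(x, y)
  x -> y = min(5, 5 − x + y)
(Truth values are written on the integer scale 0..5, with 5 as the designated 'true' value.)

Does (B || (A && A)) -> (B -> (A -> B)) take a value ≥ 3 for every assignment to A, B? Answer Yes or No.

At A = 1, B = 3, for instance:
A && A = 1 && 1 = 1
B || (A && A) = 3 || 1 = 3
A -> B = 1 -> 3 = 5
B -> (A -> B) = 3 -> 5 = 5
(B || (A && A)) -> (B -> (A -> B)) = 3 -> 5 = 5
and checking the remaining 35 assignments likewise gives ≥ 3 in every case.

Yes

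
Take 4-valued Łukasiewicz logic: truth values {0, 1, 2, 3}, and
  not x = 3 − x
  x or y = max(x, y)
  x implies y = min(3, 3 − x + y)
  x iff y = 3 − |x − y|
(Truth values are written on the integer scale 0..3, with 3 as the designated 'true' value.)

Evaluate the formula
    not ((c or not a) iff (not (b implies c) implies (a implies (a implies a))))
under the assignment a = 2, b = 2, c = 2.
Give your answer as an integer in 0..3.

1

not a = not 2 = 1
c or not a = 2 or 1 = 2
b implies c = 2 implies 2 = 3
not (b implies c) = not 3 = 0
a implies a = 2 implies 2 = 3
a implies (a implies a) = 2 implies 3 = 3
not (b implies c) implies (a implies (a implies a)) = 0 implies 3 = 3
(c or not a) iff (not (b implies c) implies (a implies (a implies a))) = 2 iff 3 = 2
not ((c or not a) iff (not (b implies c) implies (a implies (a implies a)))) = not 2 = 1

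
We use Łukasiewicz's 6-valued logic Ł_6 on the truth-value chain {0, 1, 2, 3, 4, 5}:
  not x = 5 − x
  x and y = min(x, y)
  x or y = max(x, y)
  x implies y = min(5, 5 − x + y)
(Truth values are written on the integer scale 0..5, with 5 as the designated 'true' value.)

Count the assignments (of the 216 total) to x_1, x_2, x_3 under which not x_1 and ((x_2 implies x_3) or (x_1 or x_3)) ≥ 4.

value 5: 21 assignments (counts)
value 4: 31 assignments (counts)
value 3: 38 assignments
value 2: 48 assignments
value 1: 41 assignments
value 0: 37 assignments
So 52 of the 216 assignments meet the threshold.

52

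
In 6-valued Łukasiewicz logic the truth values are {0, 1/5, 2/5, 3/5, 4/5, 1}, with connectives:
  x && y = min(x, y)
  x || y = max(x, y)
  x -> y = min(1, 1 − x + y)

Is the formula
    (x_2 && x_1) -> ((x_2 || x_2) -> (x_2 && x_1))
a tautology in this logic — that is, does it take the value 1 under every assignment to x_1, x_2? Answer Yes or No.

Yes

At x_1 = 1, x_2 = 4/5, for instance:
x_2 && x_1 = 4/5 && 1 = 4/5
x_2 || x_2 = 4/5 || 4/5 = 4/5
(x_2 || x_2) -> (x_2 && x_1) = 4/5 -> 4/5 = 1
(x_2 && x_1) -> ((x_2 || x_2) -> (x_2 && x_1)) = 4/5 -> 1 = 1
and checking the remaining 35 assignments likewise gives ≥ 1 in every case.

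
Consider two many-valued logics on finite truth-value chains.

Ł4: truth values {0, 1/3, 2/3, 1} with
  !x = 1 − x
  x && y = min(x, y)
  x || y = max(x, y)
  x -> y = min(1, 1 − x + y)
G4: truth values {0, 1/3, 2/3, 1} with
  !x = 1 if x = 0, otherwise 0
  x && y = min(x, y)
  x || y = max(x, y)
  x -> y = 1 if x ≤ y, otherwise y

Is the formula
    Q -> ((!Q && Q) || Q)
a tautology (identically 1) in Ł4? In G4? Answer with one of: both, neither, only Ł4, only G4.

both

In Ł4: every assignment gives 1 — tautology.
In G4: every assignment gives 1 — tautology.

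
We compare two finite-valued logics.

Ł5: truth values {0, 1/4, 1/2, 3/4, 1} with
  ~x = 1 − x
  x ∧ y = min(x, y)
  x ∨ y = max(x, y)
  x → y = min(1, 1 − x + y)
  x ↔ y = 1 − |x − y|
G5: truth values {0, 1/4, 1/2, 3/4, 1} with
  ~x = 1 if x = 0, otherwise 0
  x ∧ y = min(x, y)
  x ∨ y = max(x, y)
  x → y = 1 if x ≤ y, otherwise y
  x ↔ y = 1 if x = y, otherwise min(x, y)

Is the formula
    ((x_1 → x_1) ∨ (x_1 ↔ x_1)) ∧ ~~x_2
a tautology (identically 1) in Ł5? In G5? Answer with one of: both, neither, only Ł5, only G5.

In Ł5: at x_1 = 0, x_2 = 0 the value is 0 — not a tautology.
In G5: at x_1 = 0, x_2 = 0 the value is 0 — not a tautology.

neither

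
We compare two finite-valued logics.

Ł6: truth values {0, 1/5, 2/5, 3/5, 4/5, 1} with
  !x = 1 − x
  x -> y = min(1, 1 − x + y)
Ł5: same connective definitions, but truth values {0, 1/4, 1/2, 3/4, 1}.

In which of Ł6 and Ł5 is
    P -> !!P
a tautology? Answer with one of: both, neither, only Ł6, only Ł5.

both

In Ł6: every assignment gives 1 — tautology.
In Ł5: every assignment gives 1 — tautology.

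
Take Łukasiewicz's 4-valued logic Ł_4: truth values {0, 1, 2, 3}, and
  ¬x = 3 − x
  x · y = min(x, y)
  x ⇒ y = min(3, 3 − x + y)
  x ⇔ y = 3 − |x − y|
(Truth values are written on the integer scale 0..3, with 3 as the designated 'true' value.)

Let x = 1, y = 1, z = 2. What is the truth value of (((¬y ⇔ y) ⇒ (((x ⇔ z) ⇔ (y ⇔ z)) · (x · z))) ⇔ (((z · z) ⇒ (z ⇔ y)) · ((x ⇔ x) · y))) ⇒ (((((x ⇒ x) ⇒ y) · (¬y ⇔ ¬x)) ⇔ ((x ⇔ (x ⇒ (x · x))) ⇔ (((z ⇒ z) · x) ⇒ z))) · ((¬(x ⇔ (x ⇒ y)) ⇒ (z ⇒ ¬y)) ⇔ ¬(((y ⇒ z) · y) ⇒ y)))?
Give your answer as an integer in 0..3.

1

¬y = ¬1 = 2
¬y ⇔ y = 2 ⇔ 1 = 2
x ⇔ z = 1 ⇔ 2 = 2
y ⇔ z = 1 ⇔ 2 = 2
(x ⇔ z) ⇔ (y ⇔ z) = 2 ⇔ 2 = 3
x · z = 1 · 2 = 1
((x ⇔ z) ⇔ (y ⇔ z)) · (x · z) = 3 · 1 = 1
(¬y ⇔ y) ⇒ (((x ⇔ z) ⇔ (y ⇔ z)) · (x · z)) = 2 ⇒ 1 = 2
z · z = 2 · 2 = 2
z ⇔ y = 2 ⇔ 1 = 2
(z · z) ⇒ (z ⇔ y) = 2 ⇒ 2 = 3
x ⇔ x = 1 ⇔ 1 = 3
(x ⇔ x) · y = 3 · 1 = 1
((z · z) ⇒ (z ⇔ y)) · ((x ⇔ x) · y) = 3 · 1 = 1
((¬y ⇔ y) ⇒ (((x ⇔ z) ⇔ (y ⇔ z)) · (x · z))) ⇔ (((z · z) ⇒ (z ⇔ y)) · ((x ⇔ x) · y)) = 2 ⇔ 1 = 2
x ⇒ x = 1 ⇒ 1 = 3
(x ⇒ x) ⇒ y = 3 ⇒ 1 = 1
¬y = ¬1 = 2
¬x = ¬1 = 2
¬y ⇔ ¬x = 2 ⇔ 2 = 3
((x ⇒ x) ⇒ y) · (¬y ⇔ ¬x) = 1 · 3 = 1
x · x = 1 · 1 = 1
x ⇒ (x · x) = 1 ⇒ 1 = 3
x ⇔ (x ⇒ (x · x)) = 1 ⇔ 3 = 1
z ⇒ z = 2 ⇒ 2 = 3
(z ⇒ z) · x = 3 · 1 = 1
((z ⇒ z) · x) ⇒ z = 1 ⇒ 2 = 3
(x ⇔ (x ⇒ (x · x))) ⇔ (((z ⇒ z) · x) ⇒ z) = 1 ⇔ 3 = 1
(((x ⇒ x) ⇒ y) · (¬y ⇔ ¬x)) ⇔ ((x ⇔ (x ⇒ (x · x))) ⇔ (((z ⇒ z) · x) ⇒ z)) = 1 ⇔ 1 = 3
x ⇒ y = 1 ⇒ 1 = 3
x ⇔ (x ⇒ y) = 1 ⇔ 3 = 1
¬(x ⇔ (x ⇒ y)) = ¬1 = 2
¬y = ¬1 = 2
z ⇒ ¬y = 2 ⇒ 2 = 3
¬(x ⇔ (x ⇒ y)) ⇒ (z ⇒ ¬y) = 2 ⇒ 3 = 3
y ⇒ z = 1 ⇒ 2 = 3
(y ⇒ z) · y = 3 · 1 = 1
((y ⇒ z) · y) ⇒ y = 1 ⇒ 1 = 3
¬(((y ⇒ z) · y) ⇒ y) = ¬3 = 0
(¬(x ⇔ (x ⇒ y)) ⇒ (z ⇒ ¬y)) ⇔ ¬(((y ⇒ z) · y) ⇒ y) = 3 ⇔ 0 = 0
((((x ⇒ x) ⇒ y) · (¬y ⇔ ¬x)) ⇔ ((x ⇔ (x ⇒ (x · x))) ⇔ (((z ⇒ z) · x) ⇒ z))) · ((¬(x ⇔ (x ⇒ y)) ⇒ (z ⇒ ¬y)) ⇔ ¬(((y ⇒ z) · y) ⇒ y)) = 3 · 0 = 0
(((¬y ⇔ y) ⇒ (((x ⇔ z) ⇔ (y ⇔ z)) · (x · z))) ⇔ (((z · z) ⇒ (z ⇔ y)) · ((x ⇔ x) · y))) ⇒ (((((x ⇒ x) ⇒ y) · (¬y ⇔ ¬x)) ⇔ ((x ⇔ (x ⇒ (x · x))) ⇔ (((z ⇒ z) · x) ⇒ z))) · ((¬(x ⇔ (x ⇒ y)) ⇒ (z ⇒ ¬y)) ⇔ ¬(((y ⇒ z) · y) ⇒ y))) = 2 ⇒ 0 = 1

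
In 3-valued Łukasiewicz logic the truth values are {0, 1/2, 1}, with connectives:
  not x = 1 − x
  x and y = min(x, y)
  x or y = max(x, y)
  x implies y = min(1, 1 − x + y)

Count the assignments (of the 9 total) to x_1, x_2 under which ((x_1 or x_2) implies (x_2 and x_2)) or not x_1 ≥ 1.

x_1 = 0, x_2 = 0 ↦ 1  ≥
x_1 = 0, x_2 = 1/2 ↦ 1  ≥
x_1 = 0, x_2 = 1 ↦ 1  ≥
x_1 = 1/2, x_2 = 0 ↦ 1/2  <
x_1 = 1/2, x_2 = 1/2 ↦ 1  ≥
x_1 = 1/2, x_2 = 1 ↦ 1  ≥
x_1 = 1, x_2 = 0 ↦ 0  <
x_1 = 1, x_2 = 1/2 ↦ 1/2  <
x_1 = 1, x_2 = 1 ↦ 1  ≥
So 6 of the 9 assignments meet the threshold.

6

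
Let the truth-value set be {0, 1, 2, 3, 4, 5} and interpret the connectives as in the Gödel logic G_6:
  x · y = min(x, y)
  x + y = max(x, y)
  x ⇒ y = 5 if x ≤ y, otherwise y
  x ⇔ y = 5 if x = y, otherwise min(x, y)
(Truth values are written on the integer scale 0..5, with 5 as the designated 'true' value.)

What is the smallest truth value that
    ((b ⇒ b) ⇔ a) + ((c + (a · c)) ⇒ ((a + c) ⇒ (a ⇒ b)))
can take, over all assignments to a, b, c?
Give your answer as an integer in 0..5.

Take a = 1, b = 0, c = 1:
b ⇒ b = 0 ⇒ 0 = 5
(b ⇒ b) ⇔ a = 5 ⇔ 1 = 1
a · c = 1 · 1 = 1
c + (a · c) = 1 + 1 = 1
a + c = 1 + 1 = 1
a ⇒ b = 1 ⇒ 0 = 0
(a + c) ⇒ (a ⇒ b) = 1 ⇒ 0 = 0
(c + (a · c)) ⇒ ((a + c) ⇒ (a ⇒ b)) = 1 ⇒ 0 = 0
((b ⇒ b) ⇔ a) + ((c + (a · c)) ⇒ ((a + c) ⇒ (a ⇒ b))) = 1 + 0 = 1
No assignment yields a value below 1, so this is the minimum.

1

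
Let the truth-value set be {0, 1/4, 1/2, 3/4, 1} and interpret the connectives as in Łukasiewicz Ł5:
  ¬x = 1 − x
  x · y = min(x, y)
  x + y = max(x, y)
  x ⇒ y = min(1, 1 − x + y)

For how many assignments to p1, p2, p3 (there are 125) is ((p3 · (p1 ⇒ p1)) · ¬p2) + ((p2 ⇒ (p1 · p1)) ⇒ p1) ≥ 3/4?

value 1: 49 assignments (counts)
value 3/4: 43 assignments (counts)
value 1/2: 25 assignments
value 1/4: 7 assignments
value 0: 1 assignment
So 92 of the 125 assignments meet the threshold.

92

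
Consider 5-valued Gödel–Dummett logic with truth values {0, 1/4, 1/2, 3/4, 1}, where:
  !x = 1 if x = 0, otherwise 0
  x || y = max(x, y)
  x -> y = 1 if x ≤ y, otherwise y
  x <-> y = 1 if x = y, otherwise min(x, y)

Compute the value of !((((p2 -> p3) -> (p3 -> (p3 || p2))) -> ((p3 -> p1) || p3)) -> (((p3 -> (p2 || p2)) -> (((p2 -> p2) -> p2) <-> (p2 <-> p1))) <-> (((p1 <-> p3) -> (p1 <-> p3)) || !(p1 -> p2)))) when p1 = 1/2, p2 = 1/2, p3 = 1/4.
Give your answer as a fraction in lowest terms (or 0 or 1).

0

p2 -> p3 = 1/2 -> 1/4 = 1/4
p3 || p2 = 1/4 || 1/2 = 1/2
p3 -> (p3 || p2) = 1/4 -> 1/2 = 1
(p2 -> p3) -> (p3 -> (p3 || p2)) = 1/4 -> 1 = 1
p3 -> p1 = 1/4 -> 1/2 = 1
(p3 -> p1) || p3 = 1 || 1/4 = 1
((p2 -> p3) -> (p3 -> (p3 || p2))) -> ((p3 -> p1) || p3) = 1 -> 1 = 1
p2 || p2 = 1/2 || 1/2 = 1/2
p3 -> (p2 || p2) = 1/4 -> 1/2 = 1
p2 -> p2 = 1/2 -> 1/2 = 1
(p2 -> p2) -> p2 = 1 -> 1/2 = 1/2
p2 <-> p1 = 1/2 <-> 1/2 = 1
((p2 -> p2) -> p2) <-> (p2 <-> p1) = 1/2 <-> 1 = 1/2
(p3 -> (p2 || p2)) -> (((p2 -> p2) -> p2) <-> (p2 <-> p1)) = 1 -> 1/2 = 1/2
p1 <-> p3 = 1/2 <-> 1/4 = 1/4
p1 <-> p3 = 1/2 <-> 1/4 = 1/4
(p1 <-> p3) -> (p1 <-> p3) = 1/4 -> 1/4 = 1
p1 -> p2 = 1/2 -> 1/2 = 1
!(p1 -> p2) = !1 = 0
((p1 <-> p3) -> (p1 <-> p3)) || !(p1 -> p2) = 1 || 0 = 1
((p3 -> (p2 || p2)) -> (((p2 -> p2) -> p2) <-> (p2 <-> p1))) <-> (((p1 <-> p3) -> (p1 <-> p3)) || !(p1 -> p2)) = 1/2 <-> 1 = 1/2
(((p2 -> p3) -> (p3 -> (p3 || p2))) -> ((p3 -> p1) || p3)) -> (((p3 -> (p2 || p2)) -> (((p2 -> p2) -> p2) <-> (p2 <-> p1))) <-> (((p1 <-> p3) -> (p1 <-> p3)) || !(p1 -> p2))) = 1 -> 1/2 = 1/2
!((((p2 -> p3) -> (p3 -> (p3 || p2))) -> ((p3 -> p1) || p3)) -> (((p3 -> (p2 || p2)) -> (((p2 -> p2) -> p2) <-> (p2 <-> p1))) <-> (((p1 <-> p3) -> (p1 <-> p3)) || !(p1 -> p2)))) = !1/2 = 0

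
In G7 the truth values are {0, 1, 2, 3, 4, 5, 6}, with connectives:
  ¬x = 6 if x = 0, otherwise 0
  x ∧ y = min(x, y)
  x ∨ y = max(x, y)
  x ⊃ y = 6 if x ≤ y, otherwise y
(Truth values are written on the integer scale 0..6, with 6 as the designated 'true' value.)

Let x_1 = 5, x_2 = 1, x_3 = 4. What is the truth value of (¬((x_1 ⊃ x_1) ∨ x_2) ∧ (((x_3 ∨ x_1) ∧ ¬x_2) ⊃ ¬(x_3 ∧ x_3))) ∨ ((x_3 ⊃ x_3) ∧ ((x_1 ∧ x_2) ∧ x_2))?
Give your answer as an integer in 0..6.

x_1 ⊃ x_1 = 5 ⊃ 5 = 6
(x_1 ⊃ x_1) ∨ x_2 = 6 ∨ 1 = 6
¬((x_1 ⊃ x_1) ∨ x_2) = ¬6 = 0
x_3 ∨ x_1 = 4 ∨ 5 = 5
¬x_2 = ¬1 = 0
(x_3 ∨ x_1) ∧ ¬x_2 = 5 ∧ 0 = 0
x_3 ∧ x_3 = 4 ∧ 4 = 4
¬(x_3 ∧ x_3) = ¬4 = 0
((x_3 ∨ x_1) ∧ ¬x_2) ⊃ ¬(x_3 ∧ x_3) = 0 ⊃ 0 = 6
¬((x_1 ⊃ x_1) ∨ x_2) ∧ (((x_3 ∨ x_1) ∧ ¬x_2) ⊃ ¬(x_3 ∧ x_3)) = 0 ∧ 6 = 0
x_3 ⊃ x_3 = 4 ⊃ 4 = 6
x_1 ∧ x_2 = 5 ∧ 1 = 1
(x_1 ∧ x_2) ∧ x_2 = 1 ∧ 1 = 1
(x_3 ⊃ x_3) ∧ ((x_1 ∧ x_2) ∧ x_2) = 6 ∧ 1 = 1
(¬((x_1 ⊃ x_1) ∨ x_2) ∧ (((x_3 ∨ x_1) ∧ ¬x_2) ⊃ ¬(x_3 ∧ x_3))) ∨ ((x_3 ⊃ x_3) ∧ ((x_1 ∧ x_2) ∧ x_2)) = 0 ∨ 1 = 1

1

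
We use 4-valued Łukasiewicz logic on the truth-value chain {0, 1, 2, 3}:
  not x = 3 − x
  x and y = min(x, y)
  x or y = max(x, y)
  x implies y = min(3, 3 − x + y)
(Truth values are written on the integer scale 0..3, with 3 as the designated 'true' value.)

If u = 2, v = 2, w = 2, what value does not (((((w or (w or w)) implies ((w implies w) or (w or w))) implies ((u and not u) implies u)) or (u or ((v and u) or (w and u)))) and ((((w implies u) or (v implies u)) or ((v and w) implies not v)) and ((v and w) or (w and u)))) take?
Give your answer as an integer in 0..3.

1

w or w = 2 or 2 = 2
w or (w or w) = 2 or 2 = 2
w implies w = 2 implies 2 = 3
w or w = 2 or 2 = 2
(w implies w) or (w or w) = 3 or 2 = 3
(w or (w or w)) implies ((w implies w) or (w or w)) = 2 implies 3 = 3
not u = not 2 = 1
u and not u = 2 and 1 = 1
(u and not u) implies u = 1 implies 2 = 3
((w or (w or w)) implies ((w implies w) or (w or w))) implies ((u and not u) implies u) = 3 implies 3 = 3
v and u = 2 and 2 = 2
w and u = 2 and 2 = 2
(v and u) or (w and u) = 2 or 2 = 2
u or ((v and u) or (w and u)) = 2 or 2 = 2
(((w or (w or w)) implies ((w implies w) or (w or w))) implies ((u and not u) implies u)) or (u or ((v and u) or (w and u))) = 3 or 2 = 3
w implies u = 2 implies 2 = 3
v implies u = 2 implies 2 = 3
(w implies u) or (v implies u) = 3 or 3 = 3
v and w = 2 and 2 = 2
not v = not 2 = 1
(v and w) implies not v = 2 implies 1 = 2
((w implies u) or (v implies u)) or ((v and w) implies not v) = 3 or 2 = 3
v and w = 2 and 2 = 2
w and u = 2 and 2 = 2
(v and w) or (w and u) = 2 or 2 = 2
(((w implies u) or (v implies u)) or ((v and w) implies not v)) and ((v and w) or (w and u)) = 3 and 2 = 2
((((w or (w or w)) implies ((w implies w) or (w or w))) implies ((u and not u) implies u)) or (u or ((v and u) or (w and u)))) and ((((w implies u) or (v implies u)) or ((v and w) implies not v)) and ((v and w) or (w and u))) = 3 and 2 = 2
not (((((w or (w or w)) implies ((w implies w) or (w or w))) implies ((u and not u) implies u)) or (u or ((v and u) or (w and u)))) and ((((w implies u) or (v implies u)) or ((v and w) implies not v)) and ((v and w) or (w and u)))) = not 2 = 1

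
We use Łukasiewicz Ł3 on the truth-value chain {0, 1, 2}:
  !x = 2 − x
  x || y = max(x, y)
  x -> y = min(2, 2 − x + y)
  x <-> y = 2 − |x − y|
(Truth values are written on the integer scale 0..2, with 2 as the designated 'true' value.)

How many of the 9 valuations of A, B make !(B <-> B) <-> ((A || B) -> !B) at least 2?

3

A = 0, B = 0 ↦ 0  <
A = 0, B = 1 ↦ 0  <
A = 0, B = 2 ↦ 2  ≥
A = 1, B = 0 ↦ 0  <
A = 1, B = 1 ↦ 0  <
A = 1, B = 2 ↦ 2  ≥
A = 2, B = 0 ↦ 0  <
A = 2, B = 1 ↦ 1  <
A = 2, B = 2 ↦ 2  ≥
So 3 of the 9 assignments meet the threshold.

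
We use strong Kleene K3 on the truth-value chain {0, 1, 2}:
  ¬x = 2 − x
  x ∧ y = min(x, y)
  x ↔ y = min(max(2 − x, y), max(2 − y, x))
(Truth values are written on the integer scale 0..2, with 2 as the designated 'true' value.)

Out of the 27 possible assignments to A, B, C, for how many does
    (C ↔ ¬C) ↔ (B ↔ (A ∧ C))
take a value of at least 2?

value 2: 5 assignments (counts)
value 1: 17 assignments
value 0: 5 assignments
So 5 of the 27 assignments meet the threshold.

5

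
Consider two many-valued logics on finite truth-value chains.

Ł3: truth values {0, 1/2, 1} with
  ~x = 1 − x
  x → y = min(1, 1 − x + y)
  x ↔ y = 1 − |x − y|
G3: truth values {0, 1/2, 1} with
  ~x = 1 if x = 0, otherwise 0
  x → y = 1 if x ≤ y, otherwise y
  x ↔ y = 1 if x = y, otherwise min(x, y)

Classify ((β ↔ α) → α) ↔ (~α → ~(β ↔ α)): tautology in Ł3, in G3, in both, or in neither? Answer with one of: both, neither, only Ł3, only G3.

only Ł3

In Ł3: every assignment gives 1 — tautology.
In G3: at α = 1/2, β = 1/2 the value is 1/2 — not a tautology.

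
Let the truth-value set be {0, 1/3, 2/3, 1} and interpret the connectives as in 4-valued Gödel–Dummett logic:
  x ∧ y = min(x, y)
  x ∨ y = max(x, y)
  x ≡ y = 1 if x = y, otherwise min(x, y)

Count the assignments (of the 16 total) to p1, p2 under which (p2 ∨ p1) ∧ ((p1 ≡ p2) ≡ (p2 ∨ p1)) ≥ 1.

p1 = 0, p2 = 0 ↦ 0  <
p1 = 0, p2 = 1/3 ↦ 0  <
p1 = 0, p2 = 2/3 ↦ 0  <
p1 = 0, p2 = 1 ↦ 0  <
p1 = 1/3, p2 = 0 ↦ 0  <
p1 = 1/3, p2 = 1/3 ↦ 1/3  <
p1 = 1/3, p2 = 2/3 ↦ 1/3  <
p1 = 1/3, p2 = 1 ↦ 1/3  <
p1 = 2/3, p2 = 0 ↦ 0  <
p1 = 2/3, p2 = 1/3 ↦ 1/3  <
p1 = 2/3, p2 = 2/3 ↦ 2/3  <
p1 = 2/3, p2 = 1 ↦ 2/3  <
p1 = 1, p2 = 0 ↦ 0  <
p1 = 1, p2 = 1/3 ↦ 1/3  <
p1 = 1, p2 = 2/3 ↦ 2/3  <
p1 = 1, p2 = 1 ↦ 1  ≥
So 1 of the 16 assignments meets the threshold.

1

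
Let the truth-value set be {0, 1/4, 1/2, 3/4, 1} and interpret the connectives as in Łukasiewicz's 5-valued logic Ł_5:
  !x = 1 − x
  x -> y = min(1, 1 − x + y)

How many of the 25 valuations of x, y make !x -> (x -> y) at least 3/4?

value 1: 25 assignments (counts)
So 25 of the 25 assignments meet the threshold.

25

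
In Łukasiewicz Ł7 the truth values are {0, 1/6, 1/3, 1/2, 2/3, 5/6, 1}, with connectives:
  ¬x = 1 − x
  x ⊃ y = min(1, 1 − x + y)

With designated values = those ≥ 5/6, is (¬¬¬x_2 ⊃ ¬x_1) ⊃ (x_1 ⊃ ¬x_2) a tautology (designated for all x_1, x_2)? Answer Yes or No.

No

Counterexample: take x_1 = 1/3, x_2 = 1.
¬x_2 = ¬1 = 0
¬¬x_2 = ¬0 = 1
¬¬¬x_2 = ¬1 = 0
¬x_1 = ¬1/3 = 2/3
¬¬¬x_2 ⊃ ¬x_1 = 0 ⊃ 2/3 = 1
¬x_2 = ¬1 = 0
x_1 ⊃ ¬x_2 = 1/3 ⊃ 0 = 2/3
(¬¬¬x_2 ⊃ ¬x_1) ⊃ (x_1 ⊃ ¬x_2) = 1 ⊃ 2/3 = 2/3
This gives 2/3, which is below 5/6.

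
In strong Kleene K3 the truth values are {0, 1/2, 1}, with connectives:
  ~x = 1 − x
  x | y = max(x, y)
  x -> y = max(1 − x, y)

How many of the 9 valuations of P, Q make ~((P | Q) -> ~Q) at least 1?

3

P = 0, Q = 0 ↦ 0  <
P = 0, Q = 1/2 ↦ 1/2  <
P = 0, Q = 1 ↦ 1  ≥
P = 1/2, Q = 0 ↦ 0  <
P = 1/2, Q = 1/2 ↦ 1/2  <
P = 1/2, Q = 1 ↦ 1  ≥
P = 1, Q = 0 ↦ 0  <
P = 1, Q = 1/2 ↦ 1/2  <
P = 1, Q = 1 ↦ 1  ≥
So 3 of the 9 assignments meet the threshold.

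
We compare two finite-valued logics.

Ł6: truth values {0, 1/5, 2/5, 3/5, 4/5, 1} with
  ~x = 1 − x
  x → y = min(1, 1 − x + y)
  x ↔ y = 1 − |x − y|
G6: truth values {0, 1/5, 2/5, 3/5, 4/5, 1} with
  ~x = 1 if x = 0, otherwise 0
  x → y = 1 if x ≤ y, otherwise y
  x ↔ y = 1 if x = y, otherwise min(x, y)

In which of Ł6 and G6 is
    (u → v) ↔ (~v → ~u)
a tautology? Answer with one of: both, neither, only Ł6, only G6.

only Ł6

In Ł6: every assignment gives 1 — tautology.
In G6: at u = 2/5, v = 1/5 the value is 1/5 — not a tautology.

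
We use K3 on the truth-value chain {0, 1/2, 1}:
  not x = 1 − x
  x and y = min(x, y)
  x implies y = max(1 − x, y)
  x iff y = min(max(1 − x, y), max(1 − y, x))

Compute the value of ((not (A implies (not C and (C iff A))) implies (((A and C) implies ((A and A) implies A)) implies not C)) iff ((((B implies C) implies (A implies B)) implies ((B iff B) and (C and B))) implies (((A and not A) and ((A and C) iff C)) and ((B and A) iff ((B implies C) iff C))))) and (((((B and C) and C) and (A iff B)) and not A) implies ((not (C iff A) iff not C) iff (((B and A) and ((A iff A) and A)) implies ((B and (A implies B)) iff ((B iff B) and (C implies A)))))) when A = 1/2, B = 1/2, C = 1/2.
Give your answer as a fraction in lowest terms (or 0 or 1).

1/2

not C = not 1/2 = 1/2
C iff A = 1/2 iff 1/2 = 1/2
not C and (C iff A) = 1/2 and 1/2 = 1/2
A implies (not C and (C iff A)) = 1/2 implies 1/2 = 1/2
not (A implies (not C and (C iff A))) = not 1/2 = 1/2
A and C = 1/2 and 1/2 = 1/2
A and A = 1/2 and 1/2 = 1/2
(A and A) implies A = 1/2 implies 1/2 = 1/2
(A and C) implies ((A and A) implies A) = 1/2 implies 1/2 = 1/2
not C = not 1/2 = 1/2
((A and C) implies ((A and A) implies A)) implies not C = 1/2 implies 1/2 = 1/2
not (A implies (not C and (C iff A))) implies (((A and C) implies ((A and A) implies A)) implies not C) = 1/2 implies 1/2 = 1/2
B implies C = 1/2 implies 1/2 = 1/2
A implies B = 1/2 implies 1/2 = 1/2
(B implies C) implies (A implies B) = 1/2 implies 1/2 = 1/2
B iff B = 1/2 iff 1/2 = 1/2
C and B = 1/2 and 1/2 = 1/2
(B iff B) and (C and B) = 1/2 and 1/2 = 1/2
((B implies C) implies (A implies B)) implies ((B iff B) and (C and B)) = 1/2 implies 1/2 = 1/2
not A = not 1/2 = 1/2
A and not A = 1/2 and 1/2 = 1/2
A and C = 1/2 and 1/2 = 1/2
(A and C) iff C = 1/2 iff 1/2 = 1/2
(A and not A) and ((A and C) iff C) = 1/2 and 1/2 = 1/2
B and A = 1/2 and 1/2 = 1/2
B implies C = 1/2 implies 1/2 = 1/2
(B implies C) iff C = 1/2 iff 1/2 = 1/2
(B and A) iff ((B implies C) iff C) = 1/2 iff 1/2 = 1/2
((A and not A) and ((A and C) iff C)) and ((B and A) iff ((B implies C) iff C)) = 1/2 and 1/2 = 1/2
(((B implies C) implies (A implies B)) implies ((B iff B) and (C and B))) implies (((A and not A) and ((A and C) iff C)) and ((B and A) iff ((B implies C) iff C))) = 1/2 implies 1/2 = 1/2
(not (A implies (not C and (C iff A))) implies (((A and C) implies ((A and A) implies A)) implies not C)) iff ((((B implies C) implies (A implies B)) implies ((B iff B) and (C and B))) implies (((A and not A) and ((A and C) iff C)) and ((B and A) iff ((B implies C) iff C)))) = 1/2 iff 1/2 = 1/2
B and C = 1/2 and 1/2 = 1/2
(B and C) and C = 1/2 and 1/2 = 1/2
A iff B = 1/2 iff 1/2 = 1/2
((B and C) and C) and (A iff B) = 1/2 and 1/2 = 1/2
not A = not 1/2 = 1/2
(((B and C) and C) and (A iff B)) and not A = 1/2 and 1/2 = 1/2
C iff A = 1/2 iff 1/2 = 1/2
not (C iff A) = not 1/2 = 1/2
not C = not 1/2 = 1/2
not (C iff A) iff not C = 1/2 iff 1/2 = 1/2
B and A = 1/2 and 1/2 = 1/2
A iff A = 1/2 iff 1/2 = 1/2
(A iff A) and A = 1/2 and 1/2 = 1/2
(B and A) and ((A iff A) and A) = 1/2 and 1/2 = 1/2
A implies B = 1/2 implies 1/2 = 1/2
B and (A implies B) = 1/2 and 1/2 = 1/2
B iff B = 1/2 iff 1/2 = 1/2
C implies A = 1/2 implies 1/2 = 1/2
(B iff B) and (C implies A) = 1/2 and 1/2 = 1/2
(B and (A implies B)) iff ((B iff B) and (C implies A)) = 1/2 iff 1/2 = 1/2
((B and A) and ((A iff A) and A)) implies ((B and (A implies B)) iff ((B iff B) and (C implies A))) = 1/2 implies 1/2 = 1/2
(not (C iff A) iff not C) iff (((B and A) and ((A iff A) and A)) implies ((B and (A implies B)) iff ((B iff B) and (C implies A)))) = 1/2 iff 1/2 = 1/2
((((B and C) and C) and (A iff B)) and not A) implies ((not (C iff A) iff not C) iff (((B and A) and ((A iff A) and A)) implies ((B and (A implies B)) iff ((B iff B) and (C implies A))))) = 1/2 implies 1/2 = 1/2
((not (A implies (not C and (C iff A))) implies (((A and C) implies ((A and A) implies A)) implies not C)) iff ((((B implies C) implies (A implies B)) implies ((B iff B) and (C and B))) implies (((A and not A) and ((A and C) iff C)) and ((B and A) iff ((B implies C) iff C))))) and (((((B and C) and C) and (A iff B)) and not A) implies ((not (C iff A) iff not C) iff (((B and A) and ((A iff A) and A)) implies ((B and (A implies B)) iff ((B iff B) and (C implies A)))))) = 1/2 and 1/2 = 1/2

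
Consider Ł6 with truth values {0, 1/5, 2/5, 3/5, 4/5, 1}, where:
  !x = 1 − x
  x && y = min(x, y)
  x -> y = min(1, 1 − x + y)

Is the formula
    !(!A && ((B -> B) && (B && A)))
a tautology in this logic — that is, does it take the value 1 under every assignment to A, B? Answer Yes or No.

No

Counterexample: take A = 1/5, B = 1/5.
!A = !1/5 = 4/5
B -> B = 1/5 -> 1/5 = 1
B && A = 1/5 && 1/5 = 1/5
(B -> B) && (B && A) = 1 && 1/5 = 1/5
!A && ((B -> B) && (B && A)) = 4/5 && 1/5 = 1/5
!(!A && ((B -> B) && (B && A))) = !1/5 = 4/5
This gives 4/5 ≠ 1.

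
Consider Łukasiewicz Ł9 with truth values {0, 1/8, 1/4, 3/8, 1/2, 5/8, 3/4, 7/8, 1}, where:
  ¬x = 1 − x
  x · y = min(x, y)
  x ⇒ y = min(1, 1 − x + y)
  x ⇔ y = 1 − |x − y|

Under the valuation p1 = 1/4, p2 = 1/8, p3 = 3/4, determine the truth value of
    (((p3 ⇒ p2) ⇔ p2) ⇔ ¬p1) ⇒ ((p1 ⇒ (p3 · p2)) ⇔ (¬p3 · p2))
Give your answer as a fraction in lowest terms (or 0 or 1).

p3 ⇒ p2 = 3/4 ⇒ 1/8 = 3/8
(p3 ⇒ p2) ⇔ p2 = 3/8 ⇔ 1/8 = 3/4
¬p1 = ¬1/4 = 3/4
((p3 ⇒ p2) ⇔ p2) ⇔ ¬p1 = 3/4 ⇔ 3/4 = 1
p3 · p2 = 3/4 · 1/8 = 1/8
p1 ⇒ (p3 · p2) = 1/4 ⇒ 1/8 = 7/8
¬p3 = ¬3/4 = 1/4
¬p3 · p2 = 1/4 · 1/8 = 1/8
(p1 ⇒ (p3 · p2)) ⇔ (¬p3 · p2) = 7/8 ⇔ 1/8 = 1/4
(((p3 ⇒ p2) ⇔ p2) ⇔ ¬p1) ⇒ ((p1 ⇒ (p3 · p2)) ⇔ (¬p3 · p2)) = 1 ⇒ 1/4 = 1/4

1/4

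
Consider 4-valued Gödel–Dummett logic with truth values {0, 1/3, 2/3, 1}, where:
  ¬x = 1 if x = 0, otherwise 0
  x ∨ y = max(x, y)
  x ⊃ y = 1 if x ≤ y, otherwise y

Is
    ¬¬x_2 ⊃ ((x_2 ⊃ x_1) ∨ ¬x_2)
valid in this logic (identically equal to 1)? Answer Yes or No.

Counterexample: take x_1 = 0, x_2 = 1/3.
¬x_2 = ¬1/3 = 0
¬¬x_2 = ¬0 = 1
x_2 ⊃ x_1 = 1/3 ⊃ 0 = 0
(x_2 ⊃ x_1) ∨ ¬x_2 = 0 ∨ 0 = 0
¬¬x_2 ⊃ ((x_2 ⊃ x_1) ∨ ¬x_2) = 1 ⊃ 0 = 0
This gives 0 ≠ 1.

No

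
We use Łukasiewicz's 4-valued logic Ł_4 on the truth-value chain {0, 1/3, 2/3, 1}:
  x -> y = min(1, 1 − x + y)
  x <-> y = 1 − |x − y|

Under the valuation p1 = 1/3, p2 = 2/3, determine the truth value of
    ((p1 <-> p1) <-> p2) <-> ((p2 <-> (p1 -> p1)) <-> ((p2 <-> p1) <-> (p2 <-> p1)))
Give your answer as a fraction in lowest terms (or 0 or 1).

1

p1 <-> p1 = 1/3 <-> 1/3 = 1
(p1 <-> p1) <-> p2 = 1 <-> 2/3 = 2/3
p1 -> p1 = 1/3 -> 1/3 = 1
p2 <-> (p1 -> p1) = 2/3 <-> 1 = 2/3
p2 <-> p1 = 2/3 <-> 1/3 = 2/3
p2 <-> p1 = 2/3 <-> 1/3 = 2/3
(p2 <-> p1) <-> (p2 <-> p1) = 2/3 <-> 2/3 = 1
(p2 <-> (p1 -> p1)) <-> ((p2 <-> p1) <-> (p2 <-> p1)) = 2/3 <-> 1 = 2/3
((p1 <-> p1) <-> p2) <-> ((p2 <-> (p1 -> p1)) <-> ((p2 <-> p1) <-> (p2 <-> p1))) = 2/3 <-> 2/3 = 1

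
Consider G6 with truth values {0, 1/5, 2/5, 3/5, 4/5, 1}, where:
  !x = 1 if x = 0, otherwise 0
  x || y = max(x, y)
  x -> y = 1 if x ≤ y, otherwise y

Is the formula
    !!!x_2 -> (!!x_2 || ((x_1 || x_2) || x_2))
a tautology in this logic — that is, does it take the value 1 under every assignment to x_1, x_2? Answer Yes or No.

No

Counterexample: take x_1 = 0, x_2 = 0.
!x_2 = !0 = 1
!!x_2 = !1 = 0
!!!x_2 = !0 = 1
!x_2 = !0 = 1
!!x_2 = !1 = 0
x_1 || x_2 = 0 || 0 = 0
(x_1 || x_2) || x_2 = 0 || 0 = 0
!!x_2 || ((x_1 || x_2) || x_2) = 0 || 0 = 0
!!!x_2 -> (!!x_2 || ((x_1 || x_2) || x_2)) = 1 -> 0 = 0
This gives 0 ≠ 1.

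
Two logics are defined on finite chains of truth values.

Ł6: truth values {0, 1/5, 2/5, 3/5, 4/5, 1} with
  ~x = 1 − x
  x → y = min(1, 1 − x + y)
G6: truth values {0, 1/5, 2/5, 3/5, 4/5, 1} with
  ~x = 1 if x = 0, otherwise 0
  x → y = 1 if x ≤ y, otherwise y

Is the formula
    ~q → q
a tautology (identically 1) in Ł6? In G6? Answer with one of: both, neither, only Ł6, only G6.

neither

In Ł6: at q = 0 the value is 0 — not a tautology.
In G6: at q = 0 the value is 0 — not a tautology.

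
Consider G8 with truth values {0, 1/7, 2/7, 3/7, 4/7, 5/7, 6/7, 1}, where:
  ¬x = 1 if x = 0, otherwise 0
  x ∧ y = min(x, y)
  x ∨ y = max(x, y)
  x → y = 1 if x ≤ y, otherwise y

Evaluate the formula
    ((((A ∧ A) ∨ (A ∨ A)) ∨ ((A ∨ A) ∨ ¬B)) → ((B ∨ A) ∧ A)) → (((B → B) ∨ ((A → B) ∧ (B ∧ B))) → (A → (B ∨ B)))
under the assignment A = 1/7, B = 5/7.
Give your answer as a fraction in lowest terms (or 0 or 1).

A ∧ A = 1/7 ∧ 1/7 = 1/7
A ∨ A = 1/7 ∨ 1/7 = 1/7
(A ∧ A) ∨ (A ∨ A) = 1/7 ∨ 1/7 = 1/7
A ∨ A = 1/7 ∨ 1/7 = 1/7
¬B = ¬5/7 = 0
(A ∨ A) ∨ ¬B = 1/7 ∨ 0 = 1/7
((A ∧ A) ∨ (A ∨ A)) ∨ ((A ∨ A) ∨ ¬B) = 1/7 ∨ 1/7 = 1/7
B ∨ A = 5/7 ∨ 1/7 = 5/7
(B ∨ A) ∧ A = 5/7 ∧ 1/7 = 1/7
(((A ∧ A) ∨ (A ∨ A)) ∨ ((A ∨ A) ∨ ¬B)) → ((B ∨ A) ∧ A) = 1/7 → 1/7 = 1
B → B = 5/7 → 5/7 = 1
A → B = 1/7 → 5/7 = 1
B ∧ B = 5/7 ∧ 5/7 = 5/7
(A → B) ∧ (B ∧ B) = 1 ∧ 5/7 = 5/7
(B → B) ∨ ((A → B) ∧ (B ∧ B)) = 1 ∨ 5/7 = 1
B ∨ B = 5/7 ∨ 5/7 = 5/7
A → (B ∨ B) = 1/7 → 5/7 = 1
((B → B) ∨ ((A → B) ∧ (B ∧ B))) → (A → (B ∨ B)) = 1 → 1 = 1
((((A ∧ A) ∨ (A ∨ A)) ∨ ((A ∨ A) ∨ ¬B)) → ((B ∨ A) ∧ A)) → (((B → B) ∨ ((A → B) ∧ (B ∧ B))) → (A → (B ∨ B))) = 1 → 1 = 1

1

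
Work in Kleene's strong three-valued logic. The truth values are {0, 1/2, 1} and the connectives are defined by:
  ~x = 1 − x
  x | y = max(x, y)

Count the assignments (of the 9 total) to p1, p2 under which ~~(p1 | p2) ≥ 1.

5

p1 = 0, p2 = 0 ↦ 0  <
p1 = 0, p2 = 1/2 ↦ 1/2  <
p1 = 0, p2 = 1 ↦ 1  ≥
p1 = 1/2, p2 = 0 ↦ 1/2  <
p1 = 1/2, p2 = 1/2 ↦ 1/2  <
p1 = 1/2, p2 = 1 ↦ 1  ≥
p1 = 1, p2 = 0 ↦ 1  ≥
p1 = 1, p2 = 1/2 ↦ 1  ≥
p1 = 1, p2 = 1 ↦ 1  ≥
So 5 of the 9 assignments meet the threshold.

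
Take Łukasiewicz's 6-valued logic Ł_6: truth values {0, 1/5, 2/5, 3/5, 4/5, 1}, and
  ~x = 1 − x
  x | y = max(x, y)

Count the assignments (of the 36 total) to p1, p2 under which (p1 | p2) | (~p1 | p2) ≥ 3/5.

value 1: 16 assignments (counts)
value 4/5: 12 assignments (counts)
value 3/5: 8 assignments (counts)
So 36 of the 36 assignments meet the threshold.

36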